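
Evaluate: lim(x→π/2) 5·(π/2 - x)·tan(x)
This is a 0·∞ indeterminate form.

Rewrite 0·∞ as a quotient (0/0 or ∞/∞ form), then apply L'Hôpital's rule:
  lim(x→π/2) 5·(π/2 - x)·tan(x) = 5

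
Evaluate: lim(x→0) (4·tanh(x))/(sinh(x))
This is a 0/0 indeterminate form.

Apply L'Hôpital's rule: differentiate numerator and denominator separately.
  f(x) = 4·tanh(x)   ⇒   f'(x) = 4 - 4·tanh(x)^2
  g(x) = sinh(x)   ⇒   g'(x) = cosh(x)
  lim(x→0) f'(x)/g'(x) = lim(x→0) (4 - 4·tanh(x)^2)/(cosh(x))
  = 4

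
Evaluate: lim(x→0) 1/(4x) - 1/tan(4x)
This is an ∞-∞ indeterminate form.

Combine fractions or rationalize to convert ∞-∞ to 0/0 form:
  lim(x→0) 1/(4x) - 1/tan(4x) = 0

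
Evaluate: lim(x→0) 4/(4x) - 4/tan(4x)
This is an ∞-∞ indeterminate form.

Combine fractions or rationalize to convert ∞-∞ to 0/0 form:
  lim(x→0) 4/(4x) - 4/tan(4x) = 0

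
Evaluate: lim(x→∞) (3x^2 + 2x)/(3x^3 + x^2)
This is an ∞/∞ indeterminate form.

Apply L'Hôpital's rule: differentiate numerator and denominator separately.
  f(x) = 3·x^2 + 2·x   ⇒   f'(x) = 6·x + 2
  g(x) = 3·x^3 + x^2   ⇒   g'(x) = 9·x^2 + 2·x
  lim(x→∞) f'(x)/g'(x) = lim(x→∞) (6·x + 2)/(9·x^2 + 2·x)
  = 0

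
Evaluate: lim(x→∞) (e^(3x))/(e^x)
This is an ∞/∞ indeterminate form.

Apply L'Hôpital's rule: differentiate numerator and denominator separately.
  f(x) = e^(3·x)   ⇒   f'(x) = 3·e^(3·x)
  g(x) = e^(x)   ⇒   g'(x) = e^(x)
  lim(x→∞) f'(x)/g'(x) = lim(x→∞) (3·e^(3·x))/(e^(x))
  = ∞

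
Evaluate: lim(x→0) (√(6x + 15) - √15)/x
This is a standard limit.

Factor or rationalize the expression:
  lim(x→0) (√(6x + 15) - √15)/x = sqrt(15)/5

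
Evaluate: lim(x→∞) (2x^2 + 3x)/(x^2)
This is an ∞/∞ indeterminate form.

Apply L'Hôpital's rule: differentiate numerator and denominator separately.
  f(x) = 2·x^2 + 3·x   ⇒   f'(x) = 4·x + 3
  g(x) = x^2   ⇒   g'(x) = 2·x
  lim(x→∞) f'(x)/g'(x) = lim(x→∞) (4·x + 3)/(2·x)
  = 2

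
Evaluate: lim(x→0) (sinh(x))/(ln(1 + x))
This is a 0/0 indeterminate form.

Apply L'Hôpital's rule: differentiate numerator and denominator separately.
  f(x) = sinh(x)   ⇒   f'(x) = cosh(x)
  g(x) = ln(x + 1)   ⇒   g'(x) = 1/(x + 1)
  lim(x→0) f'(x)/g'(x) = lim(x→0) (cosh(x))/(1/(x + 1))
  = 1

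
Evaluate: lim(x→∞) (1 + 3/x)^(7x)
This is an exponential indeterminate form.

For exponential indeterminate forms, take the natural log:
  Let L = lim(x→∞) (1 + 3/x)^(7x)
  Then ln(L) = lim(x→∞) [exponent × ln(base)]
  Evaluate using L'Hôpital or standard limits, then exponentiate.
  L = e^(21)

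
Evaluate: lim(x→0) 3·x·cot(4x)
This is a 0·∞ indeterminate form.

Rewrite 0·∞ as a quotient (0/0 or ∞/∞ form), then apply L'Hôpital's rule:
  lim(x→0) 3·x·cot(4x) = 3/4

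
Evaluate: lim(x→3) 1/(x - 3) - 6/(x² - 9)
This is an ∞-∞ indeterminate form.

Combine fractions or rationalize to convert ∞-∞ to 0/0 form:
  lim(x→3) 1/(x - 3) - 6/(x² - 9) = 1/6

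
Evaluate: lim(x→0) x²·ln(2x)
This is a 0·∞ indeterminate form.

Rewrite 0·∞ as a quotient (0/0 or ∞/∞ form), then apply L'Hôpital's rule:
  lim(x→0) x²·ln(2x) = 0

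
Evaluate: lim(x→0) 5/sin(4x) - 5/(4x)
This is an ∞-∞ indeterminate form.

Combine fractions or rationalize to convert ∞-∞ to 0/0 form:
  lim(x→0) 5/sin(4x) - 5/(4x) = 0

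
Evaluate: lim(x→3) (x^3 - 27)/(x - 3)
This is a standard limit.

Factor or rationalize the expression:
  lim(x→3) (x^3 - 27)/(x - 3) = 27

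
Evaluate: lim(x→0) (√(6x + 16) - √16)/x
This is a standard limit.

Factor or rationalize the expression:
  lim(x→0) (√(6x + 16) - √16)/x = 3/4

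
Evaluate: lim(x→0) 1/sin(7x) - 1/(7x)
This is an ∞-∞ indeterminate form.

Combine fractions or rationalize to convert ∞-∞ to 0/0 form:
  lim(x→0) 1/sin(7x) - 1/(7x) = 0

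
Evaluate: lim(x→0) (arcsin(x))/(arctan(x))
This is a 0/0 indeterminate form.

Apply L'Hôpital's rule: differentiate numerator and denominator separately.
  f(x) = asin(x)   ⇒   f'(x) = 1/sqrt(1 - x^2)
  g(x) = atan(x)   ⇒   g'(x) = 1/(x^2 + 1)
  lim(x→0) f'(x)/g'(x) = lim(x→0) (1/sqrt(1 - x^2))/(1/(x^2 + 1))
  = 1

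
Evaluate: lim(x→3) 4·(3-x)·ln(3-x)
This is a 0·∞ indeterminate form.

Rewrite 0·∞ as a quotient (0/0 or ∞/∞ form), then apply L'Hôpital's rule:
  lim(x→3) 4·(3-x)·ln(3-x) = 0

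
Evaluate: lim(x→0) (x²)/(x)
This is a 0/0 indeterminate form.

Apply L'Hôpital's rule: differentiate numerator and denominator separately.
  f(x) = x^2   ⇒   f'(x) = 2·x
  g(x) = x   ⇒   g'(x) = 1
  lim(x→0) f'(x)/g'(x) = lim(x→0) (2·x)/(1)
  = 0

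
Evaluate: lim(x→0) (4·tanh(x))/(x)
This is a 0/0 indeterminate form.

Apply L'Hôpital's rule: differentiate numerator and denominator separately.
  f(x) = 4·tanh(x)   ⇒   f'(x) = 4 - 4·tanh(x)^2
  g(x) = x   ⇒   g'(x) = 1
  lim(x→0) f'(x)/g'(x) = lim(x→0) (4 - 4·tanh(x)^2)/(1)
  = 4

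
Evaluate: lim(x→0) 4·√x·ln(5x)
This is a 0·∞ indeterminate form.

Rewrite 0·∞ as a quotient (0/0 or ∞/∞ form), then apply L'Hôpital's rule:
  lim(x→0) 4·√x·ln(5x) = 0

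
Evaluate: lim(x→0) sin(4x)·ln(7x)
This is a 0·∞ indeterminate form.

Rewrite 0·∞ as a quotient (0/0 or ∞/∞ form), then apply L'Hôpital's rule:
  lim(x→0) sin(4x)·ln(7x) = 0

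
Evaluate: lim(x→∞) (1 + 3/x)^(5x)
This is an exponential indeterminate form.

For exponential indeterminate forms, take the natural log:
  Let L = lim(x→∞) (1 + 3/x)^(5x)
  Then ln(L) = lim(x→∞) [exponent × ln(base)]
  Evaluate using L'Hôpital or standard limits, then exponentiate.
  L = e^(15)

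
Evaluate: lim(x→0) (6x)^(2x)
This is an exponential indeterminate form.

For exponential indeterminate forms, take the natural log:
  Let L = lim(x→0) (6x)^(2x)
  Then ln(L) = lim(x→0) [exponent × ln(base)]
  Evaluate using L'Hôpital or standard limits, then exponentiate.
  L = 1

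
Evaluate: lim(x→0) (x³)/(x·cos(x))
This is a 0/0 indeterminate form.

Apply L'Hôpital's rule: differentiate numerator and denominator separately.
  f(x) = x^3   ⇒   f'(x) = 3·x^2
  g(x) = x·cos(x)   ⇒   g'(x) = -x·sin(x) + cos(x)
  lim(x→0) f'(x)/g'(x) = lim(x→0) (3·x^2)/(-x·sin(x) + cos(x))
  = 0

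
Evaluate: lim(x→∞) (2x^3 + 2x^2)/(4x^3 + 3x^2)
This is an ∞/∞ indeterminate form.

Apply L'Hôpital's rule: differentiate numerator and denominator separately.
  f(x) = 2·x^3 + 2·x^2   ⇒   f'(x) = 6·x^2 + 4·x
  g(x) = 4·x^3 + 3·x^2   ⇒   g'(x) = 12·x^2 + 6·x
  lim(x→∞) f'(x)/g'(x) = lim(x→∞) (6·x^2 + 4·x)/(12·x^2 + 6·x)
  = 1/2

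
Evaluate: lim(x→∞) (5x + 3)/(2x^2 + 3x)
This is an ∞/∞ indeterminate form.

Apply L'Hôpital's rule: differentiate numerator and denominator separately.
  f(x) = 5·x + 3   ⇒   f'(x) = 5
  g(x) = 2·x^2 + 3·x   ⇒   g'(x) = 4·x + 3
  lim(x→∞) f'(x)/g'(x) = lim(x→∞) (5)/(4·x + 3)
  = 0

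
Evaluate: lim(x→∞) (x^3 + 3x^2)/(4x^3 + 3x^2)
This is an ∞/∞ indeterminate form.

Apply L'Hôpital's rule: differentiate numerator and denominator separately.
  f(x) = x^3 + 3·x^2   ⇒   f'(x) = 3·x^2 + 6·x
  g(x) = 4·x^3 + 3·x^2   ⇒   g'(x) = 12·x^2 + 6·x
  lim(x→∞) f'(x)/g'(x) = lim(x→∞) (3·x^2 + 6·x)/(12·x^2 + 6·x)
  = 1/4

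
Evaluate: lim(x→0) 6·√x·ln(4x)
This is a 0·∞ indeterminate form.

Rewrite 0·∞ as a quotient (0/0 or ∞/∞ form), then apply L'Hôpital's rule:
  lim(x→0) 6·√x·ln(4x) = 0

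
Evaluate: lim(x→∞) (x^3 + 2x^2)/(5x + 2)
This is an ∞/∞ indeterminate form.

Apply L'Hôpital's rule: differentiate numerator and denominator separately.
  f(x) = x^3 + 2·x^2   ⇒   f'(x) = 3·x^2 + 4·x
  g(x) = 5·x + 2   ⇒   g'(x) = 5
  lim(x→∞) f'(x)/g'(x) = lim(x→∞) (3·x^2 + 4·x)/(5)
  = ∞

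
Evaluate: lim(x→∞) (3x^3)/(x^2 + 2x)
This is an ∞/∞ indeterminate form.

Apply L'Hôpital's rule: differentiate numerator and denominator separately.
  f(x) = 3·x^3   ⇒   f'(x) = 9·x^2
  g(x) = x^2 + 2·x   ⇒   g'(x) = 2·x + 2
  lim(x→∞) f'(x)/g'(x) = lim(x→∞) (9·x^2)/(2·x + 2)
  = ∞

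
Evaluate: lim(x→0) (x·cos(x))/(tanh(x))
This is a 0/0 indeterminate form.

Apply L'Hôpital's rule: differentiate numerator and denominator separately.
  f(x) = x·cos(x)   ⇒   f'(x) = -x·sin(x) + cos(x)
  g(x) = tanh(x)   ⇒   g'(x) = 1 - tanh(x)^2
  lim(x→0) f'(x)/g'(x) = lim(x→0) (-x·sin(x) + cos(x))/(1 - tanh(x)^2)
  = 1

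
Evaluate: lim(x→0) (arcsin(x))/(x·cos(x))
This is a 0/0 indeterminate form.

Apply L'Hôpital's rule: differentiate numerator and denominator separately.
  f(x) = asin(x)   ⇒   f'(x) = 1/sqrt(1 - x^2)
  g(x) = x·cos(x)   ⇒   g'(x) = -x·sin(x) + cos(x)
  lim(x→0) f'(x)/g'(x) = lim(x→0) (1/sqrt(1 - x^2))/(-x·sin(x) + cos(x))
  = 1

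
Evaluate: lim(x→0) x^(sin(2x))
This is an exponential indeterminate form.

For exponential indeterminate forms, take the natural log:
  Let L = lim(x→0) x^(sin(2x))
  Then ln(L) = lim(x→0) [exponent × ln(base)]
  Evaluate using L'Hôpital or standard limits, then exponentiate.
  L = 1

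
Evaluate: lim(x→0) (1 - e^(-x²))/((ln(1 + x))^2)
This is a 0/0 indeterminate form.

Apply L'Hôpital's rule: differentiate numerator and denominator separately.
  f(x) = 1 - e^(-x^2)   ⇒   f'(x) = 2·x·e^(-x^2)
  g(x) = ln(x + 1)^2   ⇒   g'(x) = 2·ln(x + 1)/(x + 1)
  lim(x→0) f'(x)/g'(x) = lim(x→0) (2·x·e^(-x^2))/(2·ln(x + 1)/(x + 1))
  = 1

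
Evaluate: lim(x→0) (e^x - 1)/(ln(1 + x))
This is a 0/0 indeterminate form.

Apply L'Hôpital's rule: differentiate numerator and denominator separately.
  f(x) = e^(x) - 1   ⇒   f'(x) = e^(x)
  g(x) = ln(x + 1)   ⇒   g'(x) = 1/(x + 1)
  lim(x→0) f'(x)/g'(x) = lim(x→0) (e^(x))/(1/(x + 1))
  = 1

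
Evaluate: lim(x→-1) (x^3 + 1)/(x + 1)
This is a standard limit.

Factor or rationalize the expression:
  lim(x→-1) (x^3 + 1)/(x + 1) = 3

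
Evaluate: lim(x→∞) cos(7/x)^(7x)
This is an exponential indeterminate form.

For exponential indeterminate forms, take the natural log:
  Let L = lim(x→∞) cos(7/x)^(7x)
  Then ln(L) = lim(x→∞) [exponent × ln(base)]
  Evaluate using L'Hôpital or standard limits, then exponentiate.
  L = 1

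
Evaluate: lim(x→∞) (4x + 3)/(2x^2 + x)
This is an ∞/∞ indeterminate form.

Apply L'Hôpital's rule: differentiate numerator and denominator separately.
  f(x) = 4·x + 3   ⇒   f'(x) = 4
  g(x) = 2·x^2 + x   ⇒   g'(x) = 4·x + 1
  lim(x→∞) f'(x)/g'(x) = lim(x→∞) (4)/(4·x + 1)
  = 0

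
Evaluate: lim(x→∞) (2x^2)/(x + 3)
This is an ∞/∞ indeterminate form.

Apply L'Hôpital's rule: differentiate numerator and denominator separately.
  f(x) = 2·x^2   ⇒   f'(x) = 4·x
  g(x) = x + 3   ⇒   g'(x) = 1
  lim(x→∞) f'(x)/g'(x) = lim(x→∞) (4·x)/(1)
  = ∞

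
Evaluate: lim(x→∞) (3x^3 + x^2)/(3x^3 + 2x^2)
This is an ∞/∞ indeterminate form.

Apply L'Hôpital's rule: differentiate numerator and denominator separately.
  f(x) = 3·x^3 + x^2   ⇒   f'(x) = 9·x^2 + 2·x
  g(x) = 3·x^3 + 2·x^2   ⇒   g'(x) = 9·x^2 + 4·x
  lim(x→∞) f'(x)/g'(x) = lim(x→∞) (9·x^2 + 2·x)/(9·x^2 + 4·x)
  = 1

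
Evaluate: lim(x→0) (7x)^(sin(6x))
This is an exponential indeterminate form.

For exponential indeterminate forms, take the natural log:
  Let L = lim(x→0) (7x)^(sin(6x))
  Then ln(L) = lim(x→0) [exponent × ln(base)]
  Evaluate using L'Hôpital or standard limits, then exponentiate.
  L = 1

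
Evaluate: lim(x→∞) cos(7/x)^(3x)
This is an exponential indeterminate form.

For exponential indeterminate forms, take the natural log:
  Let L = lim(x→∞) cos(7/x)^(3x)
  Then ln(L) = lim(x→∞) [exponent × ln(base)]
  Evaluate using L'Hôpital or standard limits, then exponentiate.
  L = 1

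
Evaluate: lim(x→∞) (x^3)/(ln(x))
This is an ∞/∞ indeterminate form.

Apply L'Hôpital's rule: differentiate numerator and denominator separately.
  f(x) = x^3   ⇒   f'(x) = 3·x^2
  g(x) = ln(x)   ⇒   g'(x) = 1/x
  lim(x→∞) f'(x)/g'(x) = lim(x→∞) (3·x^2)/(1/x)
  = ∞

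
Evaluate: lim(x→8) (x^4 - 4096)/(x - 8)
This is a standard limit.

Factor or rationalize the expression:
  lim(x→8) (x^4 - 4096)/(x - 8) = 2048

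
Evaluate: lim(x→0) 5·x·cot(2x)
This is a 0·∞ indeterminate form.

Rewrite 0·∞ as a quotient (0/0 or ∞/∞ form), then apply L'Hôpital's rule:
  lim(x→0) 5·x·cot(2x) = 5/2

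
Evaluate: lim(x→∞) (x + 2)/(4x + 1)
This is an ∞/∞ indeterminate form.

Apply L'Hôpital's rule: differentiate numerator and denominator separately.
  f(x) = x + 2   ⇒   f'(x) = 1
  g(x) = 4·x + 1   ⇒   g'(x) = 4
  lim(x→∞) f'(x)/g'(x) = lim(x→∞) (1)/(4)
  = 1/4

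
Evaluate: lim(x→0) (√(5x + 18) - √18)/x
This is a standard limit.

Factor or rationalize the expression:
  lim(x→0) (√(5x + 18) - √18)/x = 5·sqrt(2)/12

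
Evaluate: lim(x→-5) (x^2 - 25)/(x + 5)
This is a standard limit.

Factor or rationalize the expression:
  lim(x→-5) (x^2 - 25)/(x + 5) = -10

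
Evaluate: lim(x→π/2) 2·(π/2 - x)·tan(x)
This is a 0·∞ indeterminate form.

Rewrite 0·∞ as a quotient (0/0 or ∞/∞ form), then apply L'Hôpital's rule:
  lim(x→π/2) 2·(π/2 - x)·tan(x) = 2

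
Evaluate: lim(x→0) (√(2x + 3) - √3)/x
This is a standard limit.

Factor or rationalize the expression:
  lim(x→0) (√(2x + 3) - √3)/x = sqrt(3)/3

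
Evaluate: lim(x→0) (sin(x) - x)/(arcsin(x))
This is a 0/0 indeterminate form.

Apply L'Hôpital's rule: differentiate numerator and denominator separately.
  f(x) = -x + sin(x)   ⇒   f'(x) = cos(x) - 1
  g(x) = asin(x)   ⇒   g'(x) = 1/sqrt(1 - x^2)
  lim(x→0) f'(x)/g'(x) = lim(x→0) (cos(x) - 1)/(1/sqrt(1 - x^2))
  = 0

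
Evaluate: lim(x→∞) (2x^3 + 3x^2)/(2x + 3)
This is an ∞/∞ indeterminate form.

Apply L'Hôpital's rule: differentiate numerator and denominator separately.
  f(x) = 2·x^3 + 3·x^2   ⇒   f'(x) = 6·x^2 + 6·x
  g(x) = 2·x + 3   ⇒   g'(x) = 2
  lim(x→∞) f'(x)/g'(x) = lim(x→∞) (6·x^2 + 6·x)/(2)
  = ∞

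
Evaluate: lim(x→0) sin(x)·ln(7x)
This is a 0·∞ indeterminate form.

Rewrite 0·∞ as a quotient (0/0 or ∞/∞ form), then apply L'Hôpital's rule:
  lim(x→0) sin(x)·ln(7x) = 0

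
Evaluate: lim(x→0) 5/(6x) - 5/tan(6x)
This is an ∞-∞ indeterminate form.

Combine fractions or rationalize to convert ∞-∞ to 0/0 form:
  lim(x→0) 5/(6x) - 5/tan(6x) = 0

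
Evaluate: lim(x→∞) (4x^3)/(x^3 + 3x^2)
This is an ∞/∞ indeterminate form.

Apply L'Hôpital's rule: differentiate numerator and denominator separately.
  f(x) = 4·x^3   ⇒   f'(x) = 12·x^2
  g(x) = x^3 + 3·x^2   ⇒   g'(x) = 3·x^2 + 6·x
  lim(x→∞) f'(x)/g'(x) = lim(x→∞) (12·x^2)/(3·x^2 + 6·x)
  = 4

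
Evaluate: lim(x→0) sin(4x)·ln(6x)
This is a 0·∞ indeterminate form.

Rewrite 0·∞ as a quotient (0/0 or ∞/∞ form), then apply L'Hôpital's rule:
  lim(x→0) sin(4x)·ln(6x) = 0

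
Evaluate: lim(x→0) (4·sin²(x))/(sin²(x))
This is a 0/0 indeterminate form.

Apply L'Hôpital's rule: differentiate numerator and denominator separately.
  f(x) = 4·sin(x)^2   ⇒   f'(x) = 8·sin(x)·cos(x)
  g(x) = sin(x)^2   ⇒   g'(x) = 2·sin(x)·cos(x)
  lim(x→0) f'(x)/g'(x) = lim(x→0) (8·sin(x)·cos(x))/(2·sin(x)·cos(x))
  = 4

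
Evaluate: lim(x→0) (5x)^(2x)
This is an exponential indeterminate form.

For exponential indeterminate forms, take the natural log:
  Let L = lim(x→0) (5x)^(2x)
  Then ln(L) = lim(x→0) [exponent × ln(base)]
  Evaluate using L'Hôpital or standard limits, then exponentiate.
  L = 1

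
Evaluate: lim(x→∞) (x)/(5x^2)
This is an ∞/∞ indeterminate form.

Apply L'Hôpital's rule: differentiate numerator and denominator separately.
  f(x) = x   ⇒   f'(x) = 1
  g(x) = 5·x^2   ⇒   g'(x) = 10·x
  lim(x→∞) f'(x)/g'(x) = lim(x→∞) (1)/(10·x)
  = 0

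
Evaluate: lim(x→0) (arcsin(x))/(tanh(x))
This is a 0/0 indeterminate form.

Apply L'Hôpital's rule: differentiate numerator and denominator separately.
  f(x) = asin(x)   ⇒   f'(x) = 1/sqrt(1 - x^2)
  g(x) = tanh(x)   ⇒   g'(x) = 1 - tanh(x)^2
  lim(x→0) f'(x)/g'(x) = lim(x→0) (1/sqrt(1 - x^2))/(1 - tanh(x)^2)
  = 1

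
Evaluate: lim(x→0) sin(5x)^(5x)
This is an exponential indeterminate form.

For exponential indeterminate forms, take the natural log:
  Let L = lim(x→0) sin(5x)^(5x)
  Then ln(L) = lim(x→0) [exponent × ln(base)]
  Evaluate using L'Hôpital or standard limits, then exponentiate.
  L = 1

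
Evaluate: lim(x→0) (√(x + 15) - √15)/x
This is a standard limit.

Factor or rationalize the expression:
  lim(x→0) (√(x + 15) - √15)/x = sqrt(15)/30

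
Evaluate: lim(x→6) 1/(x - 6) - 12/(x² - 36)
This is an ∞-∞ indeterminate form.

Combine fractions or rationalize to convert ∞-∞ to 0/0 form:
  lim(x→6) 1/(x - 6) - 12/(x² - 36) = 1/12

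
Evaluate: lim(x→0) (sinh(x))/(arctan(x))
This is a 0/0 indeterminate form.

Apply L'Hôpital's rule: differentiate numerator and denominator separately.
  f(x) = sinh(x)   ⇒   f'(x) = cosh(x)
  g(x) = atan(x)   ⇒   g'(x) = 1/(x^2 + 1)
  lim(x→0) f'(x)/g'(x) = lim(x→0) (cosh(x))/(1/(x^2 + 1))
  = 1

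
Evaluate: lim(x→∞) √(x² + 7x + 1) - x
This is an ∞-∞ indeterminate form.

Combine fractions or rationalize to convert ∞-∞ to 0/0 form:
  lim(x→∞) √(x² + 7x + 1) - x = 7/2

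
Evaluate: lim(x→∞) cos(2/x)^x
This is an exponential indeterminate form.

For exponential indeterminate forms, take the natural log:
  Let L = lim(x→∞) cos(2/x)^x
  Then ln(L) = lim(x→∞) [exponent × ln(base)]
  Evaluate using L'Hôpital or standard limits, then exponentiate.
  L = 1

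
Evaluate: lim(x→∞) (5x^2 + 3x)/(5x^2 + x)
This is an ∞/∞ indeterminate form.

Apply L'Hôpital's rule: differentiate numerator and denominator separately.
  f(x) = 5·x^2 + 3·x   ⇒   f'(x) = 10·x + 3
  g(x) = 5·x^2 + x   ⇒   g'(x) = 10·x + 1
  lim(x→∞) f'(x)/g'(x) = lim(x→∞) (10·x + 3)/(10·x + 1)
  = 1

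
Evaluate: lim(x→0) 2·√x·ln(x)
This is a 0·∞ indeterminate form.

Rewrite 0·∞ as a quotient (0/0 or ∞/∞ form), then apply L'Hôpital's rule:
  lim(x→0) 2·√x·ln(x) = 0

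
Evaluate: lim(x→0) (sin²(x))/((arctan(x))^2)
This is a 0/0 indeterminate form.

Apply L'Hôpital's rule: differentiate numerator and denominator separately.
  f(x) = sin(x)^2   ⇒   f'(x) = 2·sin(x)·cos(x)
  g(x) = atan(x)^2   ⇒   g'(x) = 2·atan(x)/(x^2 + 1)
  lim(x→0) f'(x)/g'(x) = lim(x→0) (2·sin(x)·cos(x))/(2·atan(x)/(x^2 + 1))
  = 1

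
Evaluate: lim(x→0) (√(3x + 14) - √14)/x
This is a standard limit.

Factor or rationalize the expression:
  lim(x→0) (√(3x + 14) - √14)/x = 3·sqrt(14)/28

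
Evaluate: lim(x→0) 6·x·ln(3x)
This is a 0·∞ indeterminate form.

Rewrite 0·∞ as a quotient (0/0 or ∞/∞ form), then apply L'Hôpital's rule:
  lim(x→0) 6·x·ln(3x) = 0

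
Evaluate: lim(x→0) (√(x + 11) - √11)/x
This is a standard limit.

Factor or rationalize the expression:
  lim(x→0) (√(x + 11) - √11)/x = sqrt(11)/22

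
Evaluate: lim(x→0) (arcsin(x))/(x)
This is a 0/0 indeterminate form.

Apply L'Hôpital's rule: differentiate numerator and denominator separately.
  f(x) = asin(x)   ⇒   f'(x) = 1/sqrt(1 - x^2)
  g(x) = x   ⇒   g'(x) = 1
  lim(x→0) f'(x)/g'(x) = lim(x→0) (1/sqrt(1 - x^2))/(1)
  = 1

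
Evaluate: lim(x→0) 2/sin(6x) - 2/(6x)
This is an ∞-∞ indeterminate form.

Combine fractions or rationalize to convert ∞-∞ to 0/0 form:
  lim(x→0) 2/sin(6x) - 2/(6x) = 0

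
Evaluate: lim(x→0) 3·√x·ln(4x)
This is a 0·∞ indeterminate form.

Rewrite 0·∞ as a quotient (0/0 or ∞/∞ form), then apply L'Hôpital's rule:
  lim(x→0) 3·√x·ln(4x) = 0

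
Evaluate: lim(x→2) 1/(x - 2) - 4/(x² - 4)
This is an ∞-∞ indeterminate form.

Combine fractions or rationalize to convert ∞-∞ to 0/0 form:
  lim(x→2) 1/(x - 2) - 4/(x² - 4) = 1/4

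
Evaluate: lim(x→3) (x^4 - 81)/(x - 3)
This is a standard limit.

Factor or rationalize the expression:
  lim(x→3) (x^4 - 81)/(x - 3) = 108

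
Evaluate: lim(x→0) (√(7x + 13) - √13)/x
This is a standard limit.

Factor or rationalize the expression:
  lim(x→0) (√(7x + 13) - √13)/x = 7·sqrt(13)/26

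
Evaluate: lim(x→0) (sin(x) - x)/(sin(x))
This is a 0/0 indeterminate form.

Apply L'Hôpital's rule: differentiate numerator and denominator separately.
  f(x) = -x + sin(x)   ⇒   f'(x) = cos(x) - 1
  g(x) = sin(x)   ⇒   g'(x) = cos(x)
  lim(x→0) f'(x)/g'(x) = lim(x→0) (cos(x) - 1)/(cos(x))
  = 0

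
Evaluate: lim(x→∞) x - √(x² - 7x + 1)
This is an ∞-∞ indeterminate form.

Combine fractions or rationalize to convert ∞-∞ to 0/0 form:
  lim(x→∞) x - √(x² - 7x + 1) = 7/2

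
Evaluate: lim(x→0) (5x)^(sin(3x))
This is an exponential indeterminate form.

For exponential indeterminate forms, take the natural log:
  Let L = lim(x→0) (5x)^(sin(3x))
  Then ln(L) = lim(x→0) [exponent × ln(base)]
  Evaluate using L'Hôpital or standard limits, then exponentiate.
  L = 1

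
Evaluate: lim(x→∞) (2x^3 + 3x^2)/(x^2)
This is an ∞/∞ indeterminate form.

Apply L'Hôpital's rule: differentiate numerator and denominator separately.
  f(x) = 2·x^3 + 3·x^2   ⇒   f'(x) = 6·x^2 + 6·x
  g(x) = x^2   ⇒   g'(x) = 2·x
  lim(x→∞) f'(x)/g'(x) = lim(x→∞) (6·x^2 + 6·x)/(2·x)
  = ∞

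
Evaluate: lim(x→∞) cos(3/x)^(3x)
This is an exponential indeterminate form.

For exponential indeterminate forms, take the natural log:
  Let L = lim(x→∞) cos(3/x)^(3x)
  Then ln(L) = lim(x→∞) [exponent × ln(base)]
  Evaluate using L'Hôpital or standard limits, then exponentiate.
  L = 1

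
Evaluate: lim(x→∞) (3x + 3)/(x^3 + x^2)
This is an ∞/∞ indeterminate form.

Apply L'Hôpital's rule: differentiate numerator and denominator separately.
  f(x) = 3·x + 3   ⇒   f'(x) = 3
  g(x) = x^3 + x^2   ⇒   g'(x) = 3·x^2 + 2·x
  lim(x→∞) f'(x)/g'(x) = lim(x→∞) (3)/(3·x^2 + 2·x)
  = 0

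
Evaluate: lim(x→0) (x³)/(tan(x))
This is a 0/0 indeterminate form.

Apply L'Hôpital's rule: differentiate numerator and denominator separately.
  f(x) = x^3   ⇒   f'(x) = 3·x^2
  g(x) = tan(x)   ⇒   g'(x) = tan(x)^2 + 1
  lim(x→0) f'(x)/g'(x) = lim(x→0) (3·x^2)/(tan(x)^2 + 1)
  = 0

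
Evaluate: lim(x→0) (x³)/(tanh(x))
This is a 0/0 indeterminate form.

Apply L'Hôpital's rule: differentiate numerator and denominator separately.
  f(x) = x^3   ⇒   f'(x) = 3·x^2
  g(x) = tanh(x)   ⇒   g'(x) = 1 - tanh(x)^2
  lim(x→0) f'(x)/g'(x) = lim(x→0) (3·x^2)/(1 - tanh(x)^2)
  = 0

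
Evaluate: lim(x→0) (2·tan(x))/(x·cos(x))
This is a 0/0 indeterminate form.

Apply L'Hôpital's rule: differentiate numerator and denominator separately.
  f(x) = 2·tan(x)   ⇒   f'(x) = 2·tan(x)^2 + 2
  g(x) = x·cos(x)   ⇒   g'(x) = -x·sin(x) + cos(x)
  lim(x→0) f'(x)/g'(x) = lim(x→0) (2·tan(x)^2 + 2)/(-x·sin(x) + cos(x))
  = 2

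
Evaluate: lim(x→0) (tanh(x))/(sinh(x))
This is a 0/0 indeterminate form.

Apply L'Hôpital's rule: differentiate numerator and denominator separately.
  f(x) = tanh(x)   ⇒   f'(x) = 1 - tanh(x)^2
  g(x) = sinh(x)   ⇒   g'(x) = cosh(x)
  lim(x→0) f'(x)/g'(x) = lim(x→0) (1 - tanh(x)^2)/(cosh(x))
  = 1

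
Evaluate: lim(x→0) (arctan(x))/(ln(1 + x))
This is a 0/0 indeterminate form.

Apply L'Hôpital's rule: differentiate numerator and denominator separately.
  f(x) = atan(x)   ⇒   f'(x) = 1/(x^2 + 1)
  g(x) = ln(x + 1)   ⇒   g'(x) = 1/(x + 1)
  lim(x→0) f'(x)/g'(x) = lim(x→0) (1/(x^2 + 1))/(1/(x + 1))
  = 1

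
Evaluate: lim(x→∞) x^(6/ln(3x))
This is an exponential indeterminate form.

For exponential indeterminate forms, take the natural log:
  Let L = lim(x→∞) x^(6/ln(3x))
  Then ln(L) = lim(x→∞) [exponent × ln(base)]
  Evaluate using L'Hôpital or standard limits, then exponentiate.
  L = e^(6)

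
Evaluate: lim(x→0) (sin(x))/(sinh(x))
This is a 0/0 indeterminate form.

Apply L'Hôpital's rule: differentiate numerator and denominator separately.
  f(x) = sin(x)   ⇒   f'(x) = cos(x)
  g(x) = sinh(x)   ⇒   g'(x) = cosh(x)
  lim(x→0) f'(x)/g'(x) = lim(x→0) (cos(x))/(cosh(x))
  = 1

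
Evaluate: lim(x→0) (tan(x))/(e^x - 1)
This is a 0/0 indeterminate form.

Apply L'Hôpital's rule: differentiate numerator and denominator separately.
  f(x) = tan(x)   ⇒   f'(x) = tan(x)^2 + 1
  g(x) = e^(x) - 1   ⇒   g'(x) = e^(x)
  lim(x→0) f'(x)/g'(x) = lim(x→0) (tan(x)^2 + 1)/(e^(x))
  = 1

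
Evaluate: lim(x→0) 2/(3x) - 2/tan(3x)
This is an ∞-∞ indeterminate form.

Combine fractions or rationalize to convert ∞-∞ to 0/0 form:
  lim(x→0) 2/(3x) - 2/tan(3x) = 0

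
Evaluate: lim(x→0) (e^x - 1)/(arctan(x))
This is a 0/0 indeterminate form.

Apply L'Hôpital's rule: differentiate numerator and denominator separately.
  f(x) = e^(x) - 1   ⇒   f'(x) = e^(x)
  g(x) = atan(x)   ⇒   g'(x) = 1/(x^2 + 1)
  lim(x→0) f'(x)/g'(x) = lim(x→0) (e^(x))/(1/(x^2 + 1))
  = 1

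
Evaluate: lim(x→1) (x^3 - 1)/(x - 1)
This is a standard limit.

Factor or rationalize the expression:
  lim(x→1) (x^3 - 1)/(x - 1) = 3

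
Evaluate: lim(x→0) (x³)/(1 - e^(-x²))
This is a 0/0 indeterminate form.

Apply L'Hôpital's rule: differentiate numerator and denominator separately.
  f(x) = x^3   ⇒   f'(x) = 3·x^2
  g(x) = 1 - e^(-x^2)   ⇒   g'(x) = 2·x·e^(-x^2)
  lim(x→0) f'(x)/g'(x) = lim(x→0) (3·x^2)/(2·x·e^(-x^2))
  = 0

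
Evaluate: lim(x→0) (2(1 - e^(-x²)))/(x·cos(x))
This is a 0/0 indeterminate form.

Apply L'Hôpital's rule: differentiate numerator and denominator separately.
  f(x) = 2 - 2·e^(-x^2)   ⇒   f'(x) = 4·x·e^(-x^2)
  g(x) = x·cos(x)   ⇒   g'(x) = -x·sin(x) + cos(x)
  lim(x→0) f'(x)/g'(x) = lim(x→0) (4·x·e^(-x^2))/(-x·sin(x) + cos(x))
  = 0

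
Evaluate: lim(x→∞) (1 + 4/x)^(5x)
This is an exponential indeterminate form.

For exponential indeterminate forms, take the natural log:
  Let L = lim(x→∞) (1 + 4/x)^(5x)
  Then ln(L) = lim(x→∞) [exponent × ln(base)]
  Evaluate using L'Hôpital or standard limits, then exponentiate.
  L = e^(20)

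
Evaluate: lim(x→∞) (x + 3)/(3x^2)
This is an ∞/∞ indeterminate form.

Apply L'Hôpital's rule: differentiate numerator and denominator separately.
  f(x) = x + 3   ⇒   f'(x) = 1
  g(x) = 3·x^2   ⇒   g'(x) = 6·x
  lim(x→∞) f'(x)/g'(x) = lim(x→∞) (1)/(6·x)
  = 0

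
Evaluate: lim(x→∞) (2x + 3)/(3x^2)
This is an ∞/∞ indeterminate form.

Apply L'Hôpital's rule: differentiate numerator and denominator separately.
  f(x) = 2·x + 3   ⇒   f'(x) = 2
  g(x) = 3·x^2   ⇒   g'(x) = 6·x
  lim(x→∞) f'(x)/g'(x) = lim(x→∞) (2)/(6·x)
  = 0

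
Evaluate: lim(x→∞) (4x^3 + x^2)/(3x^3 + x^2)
This is an ∞/∞ indeterminate form.

Apply L'Hôpital's rule: differentiate numerator and denominator separately.
  f(x) = 4·x^3 + x^2   ⇒   f'(x) = 12·x^2 + 2·x
  g(x) = 3·x^3 + x^2   ⇒   g'(x) = 9·x^2 + 2·x
  lim(x→∞) f'(x)/g'(x) = lim(x→∞) (12·x^2 + 2·x)/(9·x^2 + 2·x)
  = 4/3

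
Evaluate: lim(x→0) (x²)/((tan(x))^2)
This is a 0/0 indeterminate form.

Apply L'Hôpital's rule: differentiate numerator and denominator separately.
  f(x) = x^2   ⇒   f'(x) = 2·x
  g(x) = tan(x)^2   ⇒   g'(x) = (2·tan(x)^2 + 2)·tan(x)
  lim(x→0) f'(x)/g'(x) = lim(x→0) (2·x)/((2·tan(x)^2 + 2)·tan(x))
  = 1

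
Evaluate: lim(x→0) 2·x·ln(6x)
This is a 0·∞ indeterminate form.

Rewrite 0·∞ as a quotient (0/0 or ∞/∞ form), then apply L'Hôpital's rule:
  lim(x→0) 2·x·ln(6x) = 0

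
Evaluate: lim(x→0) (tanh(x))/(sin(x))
This is a 0/0 indeterminate form.

Apply L'Hôpital's rule: differentiate numerator and denominator separately.
  f(x) = tanh(x)   ⇒   f'(x) = 1 - tanh(x)^2
  g(x) = sin(x)   ⇒   g'(x) = cos(x)
  lim(x→0) f'(x)/g'(x) = lim(x→0) (1 - tanh(x)^2)/(cos(x))
  = 1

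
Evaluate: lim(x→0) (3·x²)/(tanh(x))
This is a 0/0 indeterminate form.

Apply L'Hôpital's rule: differentiate numerator and denominator separately.
  f(x) = 3·x^2   ⇒   f'(x) = 6·x
  g(x) = tanh(x)   ⇒   g'(x) = 1 - tanh(x)^2
  lim(x→0) f'(x)/g'(x) = lim(x→0) (6·x)/(1 - tanh(x)^2)
  = 0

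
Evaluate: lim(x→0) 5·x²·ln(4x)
This is a 0·∞ indeterminate form.

Rewrite 0·∞ as a quotient (0/0 or ∞/∞ form), then apply L'Hôpital's rule:
  lim(x→0) 5·x²·ln(4x) = 0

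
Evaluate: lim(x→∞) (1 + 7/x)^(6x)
This is an exponential indeterminate form.

For exponential indeterminate forms, take the natural log:
  Let L = lim(x→∞) (1 + 7/x)^(6x)
  Then ln(L) = lim(x→∞) [exponent × ln(base)]
  Evaluate using L'Hôpital or standard limits, then exponentiate.
  L = e^(42)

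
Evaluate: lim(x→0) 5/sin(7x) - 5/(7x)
This is an ∞-∞ indeterminate form.

Combine fractions or rationalize to convert ∞-∞ to 0/0 form:
  lim(x→0) 5/sin(7x) - 5/(7x) = 0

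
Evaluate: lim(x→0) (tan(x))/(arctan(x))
This is a 0/0 indeterminate form.

Apply L'Hôpital's rule: differentiate numerator and denominator separately.
  f(x) = tan(x)   ⇒   f'(x) = tan(x)^2 + 1
  g(x) = atan(x)   ⇒   g'(x) = 1/(x^2 + 1)
  lim(x→0) f'(x)/g'(x) = lim(x→0) (tan(x)^2 + 1)/(1/(x^2 + 1))
  = 1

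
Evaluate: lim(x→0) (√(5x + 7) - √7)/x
This is a standard limit.

Factor or rationalize the expression:
  lim(x→0) (√(5x + 7) - √7)/x = 5·sqrt(7)/14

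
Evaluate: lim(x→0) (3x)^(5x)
This is an exponential indeterminate form.

For exponential indeterminate forms, take the natural log:
  Let L = lim(x→0) (3x)^(5x)
  Then ln(L) = lim(x→0) [exponent × ln(base)]
  Evaluate using L'Hôpital or standard limits, then exponentiate.
  L = 1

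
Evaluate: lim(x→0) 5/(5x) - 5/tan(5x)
This is an ∞-∞ indeterminate form.

Combine fractions or rationalize to convert ∞-∞ to 0/0 form:
  lim(x→0) 5/(5x) - 5/tan(5x) = 0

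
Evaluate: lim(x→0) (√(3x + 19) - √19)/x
This is a standard limit.

Factor or rationalize the expression:
  lim(x→0) (√(3x + 19) - √19)/x = 3·sqrt(19)/38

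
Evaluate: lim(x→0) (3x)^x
This is an exponential indeterminate form.

For exponential indeterminate forms, take the natural log:
  Let L = lim(x→0) (3x)^x
  Then ln(L) = lim(x→0) [exponent × ln(base)]
  Evaluate using L'Hôpital or standard limits, then exponentiate.
  L = 1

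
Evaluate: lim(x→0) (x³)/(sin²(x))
This is a 0/0 indeterminate form.

Apply L'Hôpital's rule: differentiate numerator and denominator separately.
  f(x) = x^3   ⇒   f'(x) = 3·x^2
  g(x) = sin(x)^2   ⇒   g'(x) = 2·sin(x)·cos(x)
  lim(x→0) f'(x)/g'(x) = lim(x→0) (3·x^2)/(2·sin(x)·cos(x))
  = 0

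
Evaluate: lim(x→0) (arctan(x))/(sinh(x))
This is a 0/0 indeterminate form.

Apply L'Hôpital's rule: differentiate numerator and denominator separately.
  f(x) = atan(x)   ⇒   f'(x) = 1/(x^2 + 1)
  g(x) = sinh(x)   ⇒   g'(x) = cosh(x)
  lim(x→0) f'(x)/g'(x) = lim(x→0) (1/(x^2 + 1))/(cosh(x))
  = 1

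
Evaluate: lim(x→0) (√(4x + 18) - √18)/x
This is a standard limit.

Factor or rationalize the expression:
  lim(x→0) (√(4x + 18) - √18)/x = sqrt(2)/3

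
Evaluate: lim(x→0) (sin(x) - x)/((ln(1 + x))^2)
This is a 0/0 indeterminate form.

Apply L'Hôpital's rule: differentiate numerator and denominator separately.
  f(x) = -x + sin(x)   ⇒   f'(x) = cos(x) - 1
  g(x) = ln(x + 1)^2   ⇒   g'(x) = 2·ln(x + 1)/(x + 1)
  lim(x→0) f'(x)/g'(x) = lim(x→0) (cos(x) - 1)/(2·ln(x + 1)/(x + 1))
  = 0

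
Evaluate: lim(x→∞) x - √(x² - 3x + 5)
This is an ∞-∞ indeterminate form.

Combine fractions or rationalize to convert ∞-∞ to 0/0 form:
  lim(x→∞) x - √(x² - 3x + 5) = 3/2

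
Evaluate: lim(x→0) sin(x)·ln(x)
This is a 0·∞ indeterminate form.

Rewrite 0·∞ as a quotient (0/0 or ∞/∞ form), then apply L'Hôpital's rule:
  lim(x→0) sin(x)·ln(x) = 0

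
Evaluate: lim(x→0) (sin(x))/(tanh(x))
This is a 0/0 indeterminate form.

Apply L'Hôpital's rule: differentiate numerator and denominator separately.
  f(x) = sin(x)   ⇒   f'(x) = cos(x)
  g(x) = tanh(x)   ⇒   g'(x) = 1 - tanh(x)^2
  lim(x→0) f'(x)/g'(x) = lim(x→0) (cos(x))/(1 - tanh(x)^2)
  = 1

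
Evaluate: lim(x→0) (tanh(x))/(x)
This is a 0/0 indeterminate form.

Apply L'Hôpital's rule: differentiate numerator and denominator separately.
  f(x) = tanh(x)   ⇒   f'(x) = 1 - tanh(x)^2
  g(x) = x   ⇒   g'(x) = 1
  lim(x→0) f'(x)/g'(x) = lim(x→0) (1 - tanh(x)^2)/(1)
  = 1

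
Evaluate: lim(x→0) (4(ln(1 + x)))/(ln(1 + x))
This is a 0/0 indeterminate form.

Apply L'Hôpital's rule: differentiate numerator and denominator separately.
  f(x) = 4·ln(x + 1)   ⇒   f'(x) = 4/(x + 1)
  g(x) = ln(x + 1)   ⇒   g'(x) = 1/(x + 1)
  lim(x→0) f'(x)/g'(x) = lim(x→0) (4/(x + 1))/(1/(x + 1))
  = 4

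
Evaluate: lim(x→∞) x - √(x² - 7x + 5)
This is an ∞-∞ indeterminate form.

Combine fractions or rationalize to convert ∞-∞ to 0/0 form:
  lim(x→∞) x - √(x² - 7x + 5) = 7/2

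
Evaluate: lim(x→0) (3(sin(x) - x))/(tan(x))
This is a 0/0 indeterminate form.

Apply L'Hôpital's rule: differentiate numerator and denominator separately.
  f(x) = -3·x + 3·sin(x)   ⇒   f'(x) = 3·cos(x) - 3
  g(x) = tan(x)   ⇒   g'(x) = tan(x)^2 + 1
  lim(x→0) f'(x)/g'(x) = lim(x→0) (3·cos(x) - 3)/(tan(x)^2 + 1)
  = 0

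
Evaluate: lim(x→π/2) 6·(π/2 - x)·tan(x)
This is a 0·∞ indeterminate form.

Rewrite 0·∞ as a quotient (0/0 or ∞/∞ form), then apply L'Hôpital's rule:
  lim(x→π/2) 6·(π/2 - x)·tan(x) = 6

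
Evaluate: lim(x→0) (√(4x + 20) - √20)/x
This is a standard limit.

Factor or rationalize the expression:
  lim(x→0) (√(4x + 20) - √20)/x = sqrt(5)/5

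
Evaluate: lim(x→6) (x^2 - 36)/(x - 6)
This is a standard limit.

Factor or rationalize the expression:
  lim(x→6) (x^2 - 36)/(x - 6) = 12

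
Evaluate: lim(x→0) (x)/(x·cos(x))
This is a 0/0 indeterminate form.

Apply L'Hôpital's rule: differentiate numerator and denominator separately.
  f(x) = x   ⇒   f'(x) = 1
  g(x) = x·cos(x)   ⇒   g'(x) = -x·sin(x) + cos(x)
  lim(x→0) f'(x)/g'(x) = lim(x→0) (1)/(-x·sin(x) + cos(x))
  = 1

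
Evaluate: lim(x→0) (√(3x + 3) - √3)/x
This is a standard limit.

Factor or rationalize the expression:
  lim(x→0) (√(3x + 3) - √3)/x = sqrt(3)/2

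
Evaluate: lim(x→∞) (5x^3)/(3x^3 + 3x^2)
This is an ∞/∞ indeterminate form.

Apply L'Hôpital's rule: differentiate numerator and denominator separately.
  f(x) = 5·x^3   ⇒   f'(x) = 15·x^2
  g(x) = 3·x^3 + 3·x^2   ⇒   g'(x) = 9·x^2 + 6·x
  lim(x→∞) f'(x)/g'(x) = lim(x→∞) (15·x^2)/(9·x^2 + 6·x)
  = 5/3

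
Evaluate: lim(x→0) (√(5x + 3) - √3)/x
This is a standard limit.

Factor or rationalize the expression:
  lim(x→0) (√(5x + 3) - √3)/x = 5·sqrt(3)/6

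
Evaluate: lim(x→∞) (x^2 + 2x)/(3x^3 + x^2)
This is an ∞/∞ indeterminate form.

Apply L'Hôpital's rule: differentiate numerator and denominator separately.
  f(x) = x^2 + 2·x   ⇒   f'(x) = 2·x + 2
  g(x) = 3·x^3 + x^2   ⇒   g'(x) = 9·x^2 + 2·x
  lim(x→∞) f'(x)/g'(x) = lim(x→∞) (2·x + 2)/(9·x^2 + 2·x)
  = 0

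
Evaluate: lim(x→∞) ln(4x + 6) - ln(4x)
This is an ∞-∞ indeterminate form.

Combine fractions or rationalize to convert ∞-∞ to 0/0 form:
  lim(x→∞) ln(4x + 6) - ln(4x) = 0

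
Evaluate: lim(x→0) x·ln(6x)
This is a 0·∞ indeterminate form.

Rewrite 0·∞ as a quotient (0/0 or ∞/∞ form), then apply L'Hôpital's rule:
  lim(x→0) x·ln(6x) = 0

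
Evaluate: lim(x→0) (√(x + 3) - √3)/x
This is a standard limit.

Factor or rationalize the expression:
  lim(x→0) (√(x + 3) - √3)/x = sqrt(3)/6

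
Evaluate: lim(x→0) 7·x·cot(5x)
This is a 0·∞ indeterminate form.

Rewrite 0·∞ as a quotient (0/0 or ∞/∞ form), then apply L'Hôpital's rule:
  lim(x→0) 7·x·cot(5x) = 7/5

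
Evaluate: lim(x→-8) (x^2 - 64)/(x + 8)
This is a standard limit.

Factor or rationalize the expression:
  lim(x→-8) (x^2 - 64)/(x + 8) = -16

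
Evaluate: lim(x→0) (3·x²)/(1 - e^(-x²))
This is a 0/0 indeterminate form.

Apply L'Hôpital's rule: differentiate numerator and denominator separately.
  f(x) = 3·x^2   ⇒   f'(x) = 6·x
  g(x) = 1 - e^(-x^2)   ⇒   g'(x) = 2·x·e^(-x^2)
  lim(x→0) f'(x)/g'(x) = lim(x→0) (6·x)/(2·x·e^(-x^2))
  = 3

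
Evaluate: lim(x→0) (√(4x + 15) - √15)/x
This is a standard limit.

Factor or rationalize the expression:
  lim(x→0) (√(4x + 15) - √15)/x = 2·sqrt(15)/15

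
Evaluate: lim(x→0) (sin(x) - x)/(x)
This is a 0/0 indeterminate form.

Apply L'Hôpital's rule: differentiate numerator and denominator separately.
  f(x) = -x + sin(x)   ⇒   f'(x) = cos(x) - 1
  g(x) = x   ⇒   g'(x) = 1
  lim(x→0) f'(x)/g'(x) = lim(x→0) (cos(x) - 1)/(1)
  = 0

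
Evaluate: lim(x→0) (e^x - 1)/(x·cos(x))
This is a 0/0 indeterminate form.

Apply L'Hôpital's rule: differentiate numerator and denominator separately.
  f(x) = e^(x) - 1   ⇒   f'(x) = e^(x)
  g(x) = x·cos(x)   ⇒   g'(x) = -x·sin(x) + cos(x)
  lim(x→0) f'(x)/g'(x) = lim(x→0) (e^(x))/(-x·sin(x) + cos(x))
  = 1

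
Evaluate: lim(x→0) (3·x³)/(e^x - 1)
This is a 0/0 indeterminate form.

Apply L'Hôpital's rule: differentiate numerator and denominator separately.
  f(x) = 3·x^3   ⇒   f'(x) = 9·x^2
  g(x) = e^(x) - 1   ⇒   g'(x) = e^(x)
  lim(x→0) f'(x)/g'(x) = lim(x→0) (9·x^2)/(e^(x))
  = 0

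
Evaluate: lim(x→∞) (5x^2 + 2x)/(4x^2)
This is an ∞/∞ indeterminate form.

Apply L'Hôpital's rule: differentiate numerator and denominator separately.
  f(x) = 5·x^2 + 2·x   ⇒   f'(x) = 10·x + 2
  g(x) = 4·x^2   ⇒   g'(x) = 8·x
  lim(x→∞) f'(x)/g'(x) = lim(x→∞) (10·x + 2)/(8·x)
  = 5/4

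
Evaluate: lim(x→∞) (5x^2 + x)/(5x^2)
This is an ∞/∞ indeterminate form.

Apply L'Hôpital's rule: differentiate numerator and denominator separately.
  f(x) = 5·x^2 + x   ⇒   f'(x) = 10·x + 1
  g(x) = 5·x^2   ⇒   g'(x) = 10·x
  lim(x→∞) f'(x)/g'(x) = lim(x→∞) (10·x + 1)/(10·x)
  = 1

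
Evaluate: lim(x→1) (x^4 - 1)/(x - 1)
This is a standard limit.

Factor or rationalize the expression:
  lim(x→1) (x^4 - 1)/(x - 1) = 4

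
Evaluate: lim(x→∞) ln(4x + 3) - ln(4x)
This is an ∞-∞ indeterminate form.

Combine fractions or rationalize to convert ∞-∞ to 0/0 form:
  lim(x→∞) ln(4x + 3) - ln(4x) = 0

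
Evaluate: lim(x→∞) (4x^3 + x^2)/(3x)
This is an ∞/∞ indeterminate form.

Apply L'Hôpital's rule: differentiate numerator and denominator separately.
  f(x) = 4·x^3 + x^2   ⇒   f'(x) = 12·x^2 + 2·x
  g(x) = 3·x   ⇒   g'(x) = 3
  lim(x→∞) f'(x)/g'(x) = lim(x→∞) (12·x^2 + 2·x)/(3)
  = ∞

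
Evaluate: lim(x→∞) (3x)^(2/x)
This is an exponential indeterminate form.

For exponential indeterminate forms, take the natural log:
  Let L = lim(x→∞) (3x)^(2/x)
  Then ln(L) = lim(x→∞) [exponent × ln(base)]
  Evaluate using L'Hôpital or standard limits, then exponentiate.
  L = 1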